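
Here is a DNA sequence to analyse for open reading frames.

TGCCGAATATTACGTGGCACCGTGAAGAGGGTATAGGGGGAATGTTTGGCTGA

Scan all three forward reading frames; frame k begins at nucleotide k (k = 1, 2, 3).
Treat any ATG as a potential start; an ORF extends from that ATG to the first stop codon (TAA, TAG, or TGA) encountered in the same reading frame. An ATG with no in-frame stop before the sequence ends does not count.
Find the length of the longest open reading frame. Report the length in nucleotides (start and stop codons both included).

12

Frame 1: TGC CGA ATA TTA CGT GGC ACC GTG AAG AGG GTA TAG GGG GAA TGT TTG GCT — no ATG→stop ORF.
Frame 2: GCC GAA TAT TAC GTG GCA CCG TGA AGA GGG TAT AGG GGG AAT GTT TGG CTG — no ATG→stop ORF.
Frame 3: CCG AAT ATT ACG TGG CAC CGT GAA GAG GGT ATA GGG GGA ATG TTT GGC TGA — ATG at 42, stop TGA at 51 → 12 nt.
Longest: frame 3, positions 42–53, 12 nt = 4 codons = 3 aa. → 12 nucleotides.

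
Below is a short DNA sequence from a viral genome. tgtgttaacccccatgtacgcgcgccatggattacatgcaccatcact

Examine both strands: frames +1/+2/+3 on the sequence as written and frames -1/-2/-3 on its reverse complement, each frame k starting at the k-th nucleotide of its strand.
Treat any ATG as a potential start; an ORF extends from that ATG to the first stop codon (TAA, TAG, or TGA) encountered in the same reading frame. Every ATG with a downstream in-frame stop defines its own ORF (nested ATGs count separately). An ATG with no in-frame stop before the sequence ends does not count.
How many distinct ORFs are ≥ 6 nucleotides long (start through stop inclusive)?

Reverse complement (5'→3'): AGTGATGGTGCATGTAATCCATGGCGCGCGTACATGGGGGTTAACACA
Frame +1: TGT GTT AAC CCC CAT GTA CGC GCG CCA TGG ATT ACA TGC ACC ATC ACT — no ATG→stop ORF.
Frame +2: GTG TTA ACC CCC ATG TAC GCG CGC CAT GGA TTA CAT GCA CCA TCA — no ATG→stop ORF.
Frame +3: TGT TAA CCC CCA TGT ACG CGC GCC ATG GAT TAC ATG CAC CAT CAC — no ATG→stop ORF.
Frame -1: AGT GAT GGT GCA TGT AAT CCA TGG CGC GCG TAC ATG GGG GTT AAC ACA — no ATG→stop ORF.
Frame -2: GTG ATG GTG CAT GTA ATC CAT GGC GCG CGT ACA TGG GGG TTA ACA — no ATG→stop ORF.
Frame -3: TGA TGG TGC ATG TAA TCC ATG GCG CGC GTA CAT GGG GGT TAA CAC — ATG at 12, stop TAA at 15 → 6 nt; ATG at 21, stop TAA at 42 → 24 nt.
ORFs ≥ 6 nucleotides: frame -3 12–17 (6 nucleotides), frame -3 21–44 (24 nucleotides). Count = 2.

2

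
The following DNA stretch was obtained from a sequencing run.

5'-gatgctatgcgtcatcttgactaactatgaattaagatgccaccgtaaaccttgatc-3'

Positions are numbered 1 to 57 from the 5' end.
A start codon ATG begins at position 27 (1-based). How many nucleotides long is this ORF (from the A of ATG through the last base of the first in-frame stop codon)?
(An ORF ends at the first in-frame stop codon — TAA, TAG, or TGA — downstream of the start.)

Codons from position 27: ATG (27–29), AAT (30–32), TAA (33–35).
TAA is the first in-frame stop; ORF spans 27–35, 9 nucleotides.

9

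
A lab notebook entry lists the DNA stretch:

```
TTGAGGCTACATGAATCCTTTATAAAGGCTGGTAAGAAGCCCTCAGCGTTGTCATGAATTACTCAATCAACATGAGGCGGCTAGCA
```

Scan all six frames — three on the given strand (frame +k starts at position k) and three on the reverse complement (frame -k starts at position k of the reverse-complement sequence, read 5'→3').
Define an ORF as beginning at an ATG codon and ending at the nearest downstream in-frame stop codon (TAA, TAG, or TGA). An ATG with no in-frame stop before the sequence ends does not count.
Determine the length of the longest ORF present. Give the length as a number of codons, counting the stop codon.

12

Reverse complement (5'→3'): TGCTAGCCGCCTCATGTTGATTGAGTAATTCATGACAACGCTGAGGGCTTCTTACCAGCCTTTATAAAGGATTCATGTAGCCTCAA
Frame +1: TTG AGG CTA CAT GAA TCC TTT ATA AAG GCT GGT AAG AAG CCC TCA GCG TTG TCA TGA ATT ACT CAA TCA ACA TGA GGC GGC TAG — no ATG→stop ORF.
Frame +2: TGA GGC TAC ATG AAT CCT TTA TAA AGG CTG GTA AGA AGC CCT CAG CGT TGT CAT GAA TTA CTC AAT CAA CAT GAG GCG GCT AGC — ATG at 11, stop TAA at 23 → 15 nt.
Frame +3: GAG GCT ACA TGA ATC CTT TAT AAA GGC TGG TAA GAA GCC CTC AGC GTT GTC ATG AAT TAC TCA ATC AAC ATG AGG CGG CTA GCA — no ATG→stop ORF.
Frame -1: TGC TAG CCG CCT CAT GTT GAT TGA GTA ATT CAT GAC AAC GCT GAG GGC TTC TTA CCA GCC TTT ATA AAG GAT TCA TGT AGC CTC — no ATG→stop ORF.
Frame -2: GCT AGC CGC CTC ATG TTG ATT GAG TAA TTC ATG ACA ACG CTG AGG GCT TCT TAC CAG CCT TTA TAA AGG ATT CAT GTA GCC TCA — ATG at 14, stop TAA at 26 → 15 nt; ATG at 32, stop TAA at 65 → 36 nt.
Frame -3: CTA GCC GCC TCA TGT TGA TTG AGT AAT TCA TGA CAA CGC TGA GGG CTT CTT ACC AGC CTT TAT AAA GGA TTC ATG TAG CCT CAA — ATG at 75, stop TAG at 78 → 6 nt.
Longest: frame -2, positions 32–67, 36 nt = 12 codons = 11 aa. → 12 codons.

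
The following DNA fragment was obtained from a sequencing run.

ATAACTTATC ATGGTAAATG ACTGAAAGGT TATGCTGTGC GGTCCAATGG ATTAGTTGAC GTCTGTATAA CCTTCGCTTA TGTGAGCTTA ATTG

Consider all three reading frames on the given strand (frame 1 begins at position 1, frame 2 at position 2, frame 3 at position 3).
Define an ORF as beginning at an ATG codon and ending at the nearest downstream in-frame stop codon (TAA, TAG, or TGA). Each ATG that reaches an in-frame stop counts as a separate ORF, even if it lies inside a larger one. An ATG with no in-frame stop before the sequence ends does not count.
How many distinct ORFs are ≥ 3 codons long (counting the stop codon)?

Frame 1: ATA ACT TAT CAT GGT AAA TGA CTG AAA GGT TAT GCT GTG CGG TCC AAT GGA TTA GTT GAC GTC TGT ATA ACC TTC GCT TAT GTG AGC TTA ATT — no ATG→stop ORF.
Frame 2: TAA CTT ATC ATG GTA AAT GAC TGA AAG GTT ATG CTG TGC GGT CCA ATG GAT TAG TTG ACG TCT GTA TAA CCT TCG CTT ATG TGA GCT TAA TTG — ATG at 11, stop TGA at 23 → 15 nt; ATG at 32, stop TAG at 53 → 24 nt; ATG at 47, stop TAG at 53 → 9 nt; ATG at 80, stop TGA at 83 → 6 nt.
Frame 3: AAC TTA TCA TGG TAA ATG ACT GAA AGG TTA TGC TGT GCG GTC CAA TGG ATT AGT TGA CGT CTG TAT AAC CTT CGC TTA TGT GAG CTT AAT — ATG at 18, stop TGA at 57 → 42 nt.
ORFs ≥ 3 codons: frame 2 11–25 (5 codons), frame 2 32–55 (8 codons), frame 2 47–55 (3 codons), frame 3 18–59 (14 codons). Count = 4.

4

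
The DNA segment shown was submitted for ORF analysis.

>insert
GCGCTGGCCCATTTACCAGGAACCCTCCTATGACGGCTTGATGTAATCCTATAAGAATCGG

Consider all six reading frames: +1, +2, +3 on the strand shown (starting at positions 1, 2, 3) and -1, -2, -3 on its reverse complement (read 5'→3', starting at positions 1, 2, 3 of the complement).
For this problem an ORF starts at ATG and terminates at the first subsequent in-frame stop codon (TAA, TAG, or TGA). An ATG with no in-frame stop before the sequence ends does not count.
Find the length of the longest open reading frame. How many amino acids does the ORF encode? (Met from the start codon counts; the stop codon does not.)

Reverse complement (5'→3'): CCGATTCTTATAGGATTACATCAAGCCGTCATAGGAGGGTTCCTGGTAAATGGGCCAGCGC
Frame +1: GCG CTG GCC CAT TTA CCA GGA ACC CTC CTA TGA CGG CTT GAT GTA ATC CTA TAA GAA TCG — no ATG→stop ORF.
Frame +2: CGC TGG CCC ATT TAC CAG GAA CCC TCC TAT GAC GGC TTG ATG TAA TCC TAT AAG AAT CGG — ATG at 41, stop TAA at 44 → 6 nt.
Frame +3: GCT GGC CCA TTT ACC AGG AAC CCT CCT ATG ACG GCT TGA TGT AAT CCT ATA AGA ATC — ATG at 30, stop TGA at 39 → 12 nt.
Frame -1: CCG ATT CTT ATA GGA TTA CAT CAA GCC GTC ATA GGA GGG TTC CTG GTA AAT GGG CCA GCG — no ATG→stop ORF.
Frame -2: CGA TTC TTA TAG GAT TAC ATC AAG CCG TCA TAG GAG GGT TCC TGG TAA ATG GGC CAG CGC — no ATG→stop ORF.
Frame -3: GAT TCT TAT AGG ATT ACA TCA AGC CGT CAT AGG AGG GTT CCT GGT AAA TGG GCC AGC — no ATG→stop ORF.
Longest: frame +3, positions 30–41, 12 nt = 4 codons = 3 aa. → 3 amino acids.

3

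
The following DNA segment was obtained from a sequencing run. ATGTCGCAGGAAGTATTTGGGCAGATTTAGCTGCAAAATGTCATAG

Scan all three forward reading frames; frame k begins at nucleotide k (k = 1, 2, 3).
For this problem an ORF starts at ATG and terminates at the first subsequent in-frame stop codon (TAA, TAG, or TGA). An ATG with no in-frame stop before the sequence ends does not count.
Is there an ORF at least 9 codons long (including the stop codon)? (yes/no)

yes

Frame 1: ATG TCG CAG GAA GTA TTT GGG CAG ATT TAG CTG CAA AAT GTC ATA — ATG at 1, stop TAG at 28 → 30 nt.
Frame 2: TGT CGC AGG AAG TAT TTG GGC AGA TTT AGC TGC AAA ATG TCA TAG — ATG at 38, stop TAG at 44 → 9 nt.
Frame 3: GTC GCA GGA AGT ATT TGG GCA GAT TTA GCT GCA AAA TGT CAT — no ATG→stop ORF.
Frame 1 has an ORF of 10 codons (positions 1–30) ≥ 9, so yes.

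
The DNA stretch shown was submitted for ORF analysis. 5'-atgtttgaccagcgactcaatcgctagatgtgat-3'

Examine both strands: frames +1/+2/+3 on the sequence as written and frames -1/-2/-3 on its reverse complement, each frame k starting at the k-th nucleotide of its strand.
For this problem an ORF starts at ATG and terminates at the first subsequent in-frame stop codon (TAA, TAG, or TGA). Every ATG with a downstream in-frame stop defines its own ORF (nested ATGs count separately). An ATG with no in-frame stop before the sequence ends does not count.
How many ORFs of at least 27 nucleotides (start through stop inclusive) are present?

1

Reverse complement (5'→3'): ATCACATCTAGCGATTGAGTCGCTGGTCAAACAT
Frame +1: ATG TTT GAC CAG CGA CTC AAT CGC TAG ATG TGA — ATG at 1, stop TAG at 25 → 27 nt; ATG at 28, stop TGA at 31 → 6 nt.
Frame +2: TGT TTG ACC AGC GAC TCA ATC GCT AGA TGT GAT — no ATG→stop ORF.
Frame +3: GTT TGA CCA GCG ACT CAA TCG CTA GAT GTG — no ATG→stop ORF.
Frame -1: ATC ACA TCT AGC GAT TGA GTC GCT GGT CAA ACA — no ATG→stop ORF.
Frame -2: TCA CAT CTA GCG ATT GAG TCG CTG GTC AAA CAT — no ATG→stop ORF.
Frame -3: CAC ATC TAG CGA TTG AGT CGC TGG TCA AAC — no ATG→stop ORF.
ORFs ≥ 27 nucleotides: frame +1 1–27 (27 nucleotides). Count = 1.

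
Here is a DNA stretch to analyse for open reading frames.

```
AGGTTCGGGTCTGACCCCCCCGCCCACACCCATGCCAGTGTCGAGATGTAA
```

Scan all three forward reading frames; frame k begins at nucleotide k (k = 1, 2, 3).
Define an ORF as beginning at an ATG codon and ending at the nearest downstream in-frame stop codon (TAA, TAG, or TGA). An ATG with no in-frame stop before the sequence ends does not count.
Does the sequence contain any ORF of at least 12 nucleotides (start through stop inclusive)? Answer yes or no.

no

Frame 1: AGG TTC GGG TCT GAC CCC CCC GCC CAC ACC CAT GCC AGT GTC GAG ATG TAA — ATG at 46, stop TAA at 49 → 6 nt.
Frame 2: GGT TCG GGT CTG ACC CCC CCG CCC ACA CCC ATG CCA GTG TCG AGA TGT — no ATG→stop ORF.
Frame 3: GTT CGG GTC TGA CCC CCC CGC CCA CAC CCA TGC CAG TGT CGA GAT GTA — no ATG→stop ORF.
Largest ORF found is 6 nucleotides < 12, so no.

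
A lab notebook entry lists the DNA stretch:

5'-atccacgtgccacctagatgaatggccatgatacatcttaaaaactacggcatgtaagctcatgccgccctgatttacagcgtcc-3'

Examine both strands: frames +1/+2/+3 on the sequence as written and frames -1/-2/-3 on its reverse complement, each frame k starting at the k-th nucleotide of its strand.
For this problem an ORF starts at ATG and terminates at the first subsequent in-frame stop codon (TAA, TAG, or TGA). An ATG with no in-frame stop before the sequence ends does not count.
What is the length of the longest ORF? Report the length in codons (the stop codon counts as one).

12

Reverse complement (5'→3'): GGACGCTGTAAATCAGGGCGGCATGAGCTTACATGCCGTAGTTTTTAAGATGTATCATGGCCATTCATCTAGGTGGCACGTGGAT
Frame +1: ATC CAC GTG CCA CCT AGA TGA ATG GCC ATG ATA CAT CTT AAA AAC TAC GGC ATG TAA GCT CAT GCC GCC CTG ATT TAC AGC GTC — ATG at 22, stop TAA at 55 → 36 nt; ATG at 28, stop TAA at 55 → 30 nt; ATG at 52, stop TAA at 55 → 6 nt.
Frame +2: TCC ACG TGC CAC CTA GAT GAA TGG CCA TGA TAC ATC TTA AAA ACT ACG GCA TGT AAG CTC ATG CCG CCC TGA TTT ACA GCG TCC — ATG at 62, stop TGA at 71 → 12 nt.
Frame +3: CCA CGT GCC ACC TAG ATG AAT GGC CAT GAT ACA TCT TAA AAA CTA CGG CAT GTA AGC TCA TGC CGC CCT GAT TTA CAG CGT — ATG at 18, stop TAA at 39 → 24 nt.
Frame -1: GGA CGC TGT AAA TCA GGG CGG CAT GAG CTT ACA TGC CGT AGT TTT TAA GAT GTA TCA TGG CCA TTC ATC TAG GTG GCA CGT GGA — no ATG→stop ORF.
Frame -2: GAC GCT GTA AAT CAG GGC GGC ATG AGC TTA CAT GCC GTA GTT TTT AAG ATG TAT CAT GGC CAT TCA TCT AGG TGG CAC GTG GAT — no ATG→stop ORF.
Frame -3: ACG CTG TAA ATC AGG GCG GCA TGA GCT TAC ATG CCG TAG TTT TTA AGA TGT ATC ATG GCC ATT CAT CTA GGT GGC ACG TGG — ATG at 33, stop TAG at 39 → 9 nt.
Longest: frame +1, positions 22–57, 36 nt = 12 codons = 11 aa. → 12 codons.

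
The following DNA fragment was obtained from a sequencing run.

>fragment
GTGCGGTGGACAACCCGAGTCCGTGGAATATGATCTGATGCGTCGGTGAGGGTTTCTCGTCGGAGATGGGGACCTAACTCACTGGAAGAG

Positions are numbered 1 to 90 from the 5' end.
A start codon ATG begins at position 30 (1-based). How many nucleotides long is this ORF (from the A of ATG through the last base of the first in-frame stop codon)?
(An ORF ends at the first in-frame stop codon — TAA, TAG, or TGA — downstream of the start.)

Codons from position 30: ATG (30–32), ATC (33–35), TGA (36–38).
TGA is the first in-frame stop; ORF spans 30–38, 9 nucleotides.

9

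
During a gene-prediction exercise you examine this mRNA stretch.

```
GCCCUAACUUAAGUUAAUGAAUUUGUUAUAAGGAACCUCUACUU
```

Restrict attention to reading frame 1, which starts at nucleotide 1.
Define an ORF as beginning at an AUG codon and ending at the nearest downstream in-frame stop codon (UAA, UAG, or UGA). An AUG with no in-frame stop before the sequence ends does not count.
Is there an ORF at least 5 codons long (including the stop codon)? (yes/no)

Frame 1: GCC CUA ACU UAA GUU AAU GAA UUU GUU AUA AGG AAC CUC UAC — no AUG→stop ORF.
Largest ORF found is 0 codons < 5, so no.

no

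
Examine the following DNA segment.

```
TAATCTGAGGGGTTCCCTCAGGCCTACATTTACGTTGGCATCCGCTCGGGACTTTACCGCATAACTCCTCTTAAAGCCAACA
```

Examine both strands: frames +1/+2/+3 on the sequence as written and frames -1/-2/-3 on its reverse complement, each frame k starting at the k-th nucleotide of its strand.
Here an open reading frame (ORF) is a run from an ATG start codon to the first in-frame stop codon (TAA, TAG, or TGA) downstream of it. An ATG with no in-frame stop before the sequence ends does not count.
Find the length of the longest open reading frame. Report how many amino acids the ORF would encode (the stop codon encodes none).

Reverse complement (5'→3'): TGTTGGCTTTAAGAGGAGTTATGCGGTAAAGTCCCGAGCGGATGCCAACGTAAATGTAGGCCTGAGGGAACCCCTCAGATTA
Frame +1: TAA TCT GAG GGG TTC CCT CAG GCC TAC ATT TAC GTT GGC ATC CGC TCG GGA CTT TAC CGC ATA ACT CCT CTT AAA GCC AAC — no ATG→stop ORF.
Frame +2: AAT CTG AGG GGT TCC CTC AGG CCT ACA TTT ACG TTG GCA TCC GCT CGG GAC TTT ACC GCA TAA CTC CTC TTA AAG CCA ACA — no ATG→stop ORF.
Frame +3: ATC TGA GGG GTT CCC TCA GGC CTA CAT TTA CGT TGG CAT CCG CTC GGG ACT TTA CCG CAT AAC TCC TCT TAA AGC CAA — no ATG→stop ORF.
Frame -1: TGT TGG CTT TAA GAG GAG TTA TGC GGT AAA GTC CCG AGC GGA TGC CAA CGT AAA TGT AGG CCT GAG GGA ACC CCT CAG ATT — no ATG→stop ORF.
Frame -2: GTT GGC TTT AAG AGG AGT TAT GCG GTA AAG TCC CGA GCG GAT GCC AAC GTA AAT GTA GGC CTG AGG GAA CCC CTC AGA TTA — no ATG→stop ORF.
Frame -3: TTG GCT TTA AGA GGA GTT ATG CGG TAA AGT CCC GAG CGG ATG CCA ACG TAA ATG TAG GCC TGA GGG AAC CCC TCA GAT — ATG at 21, stop TAA at 27 → 9 nt; ATG at 42, stop TAA at 51 → 12 nt; ATG at 54, stop TAG at 57 → 6 nt.
Longest: frame -3, positions 42–53, 12 nt = 4 codons = 3 aa. → 3 amino acids.

3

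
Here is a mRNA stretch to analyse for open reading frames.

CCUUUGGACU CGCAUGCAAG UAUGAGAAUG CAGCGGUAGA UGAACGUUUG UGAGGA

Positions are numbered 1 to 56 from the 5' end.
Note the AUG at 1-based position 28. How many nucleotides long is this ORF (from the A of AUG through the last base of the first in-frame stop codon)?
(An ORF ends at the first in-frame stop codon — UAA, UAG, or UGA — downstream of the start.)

12

Codons from position 28: AUG (28–30), CAG (31–33), CGG (34–36), UAG (37–39).
UAG is the first in-frame stop; ORF spans 28–39, 12 nucleotides.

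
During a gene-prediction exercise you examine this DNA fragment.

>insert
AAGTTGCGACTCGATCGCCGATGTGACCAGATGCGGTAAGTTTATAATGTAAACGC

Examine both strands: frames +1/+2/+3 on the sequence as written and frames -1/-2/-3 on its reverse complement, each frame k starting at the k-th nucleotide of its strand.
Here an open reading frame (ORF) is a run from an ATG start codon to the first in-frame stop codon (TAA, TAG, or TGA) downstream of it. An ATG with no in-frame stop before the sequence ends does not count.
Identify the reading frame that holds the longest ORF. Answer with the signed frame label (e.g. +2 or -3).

+1

Reverse complement (5'→3'): GCGTTTACATTATAAACTTACCGCATCTGGTCACATCGGCGATCGAGTCGCAACTT
Frame +1: AAG TTG CGA CTC GAT CGC CGA TGT GAC CAG ATG CGG TAA GTT TAT AAT GTA AAC — ATG at 31, stop TAA at 37 → 9 nt.
Frame +2: AGT TGC GAC TCG ATC GCC GAT GTG ACC AGA TGC GGT AAG TTT ATA ATG TAA ACG — ATG at 47, stop TAA at 50 → 6 nt.
Frame +3: GTT GCG ACT CGA TCG CCG ATG TGA CCA GAT GCG GTA AGT TTA TAA TGT AAA CGC — ATG at 21, stop TGA at 24 → 6 nt.
Frame -1: GCG TTT ACA TTA TAA ACT TAC CGC ATC TGG TCA CAT CGG CGA TCG AGT CGC AAC — no ATG→stop ORF.
Frame -2: CGT TTA CAT TAT AAA CTT ACC GCA TCT GGT CAC ATC GGC GAT CGA GTC GCA ACT — no ATG→stop ORF.
Frame -3: GTT TAC ATT ATA AAC TTA CCG CAT CTG GTC ACA TCG GCG ATC GAG TCG CAA CTT — no ATG→stop ORF.
Longest ORF is 9 nt in frame +1 (positions 31–39).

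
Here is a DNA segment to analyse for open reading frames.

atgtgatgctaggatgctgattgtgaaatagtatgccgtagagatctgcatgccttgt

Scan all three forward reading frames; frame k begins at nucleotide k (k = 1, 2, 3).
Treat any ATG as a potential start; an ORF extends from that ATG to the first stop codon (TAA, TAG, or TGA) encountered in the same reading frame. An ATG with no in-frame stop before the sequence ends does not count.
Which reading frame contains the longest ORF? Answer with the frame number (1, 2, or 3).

2

Frame 1: ATG TGA TGC TAG GAT GCT GAT TGT GAA ATA GTA TGC CGT AGA GAT CTG CAT GCC TTG — ATG at 1, stop TGA at 4 → 6 nt.
Frame 2: TGT GAT GCT AGG ATG CTG ATT GTG AAA TAG TAT GCC GTA GAG ATC TGC ATG CCT TGT — ATG at 14, stop TAG at 29 → 18 nt.
Frame 3: GTG ATG CTA GGA TGC TGA TTG TGA AAT AGT ATG CCG TAG AGA TCT GCA TGC CTT — ATG at 6, stop TGA at 18 → 15 nt; ATG at 33, stop TAG at 39 → 9 nt.
Longest ORF is 18 nt in frame 2 (positions 14–31).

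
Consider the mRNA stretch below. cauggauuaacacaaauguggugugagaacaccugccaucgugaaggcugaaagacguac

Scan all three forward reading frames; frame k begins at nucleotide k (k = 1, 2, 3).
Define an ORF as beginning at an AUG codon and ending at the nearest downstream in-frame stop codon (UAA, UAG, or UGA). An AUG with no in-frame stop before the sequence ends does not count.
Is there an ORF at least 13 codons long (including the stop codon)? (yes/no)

no

Frame 1: CAU GGA UUA ACA CAA AUG UGG UGU GAG AAC ACC UGC CAU CGU GAA GGC UGA AAG ACG UAC — AUG at 16, stop UGA at 49 → 36 nt.
Frame 2: AUG GAU UAA CAC AAA UGU GGU GUG AGA ACA CCU GCC AUC GUG AAG GCU GAA AGA CGU — AUG at 2, stop UAA at 8 → 9 nt.
Frame 3: UGG AUU AAC ACA AAU GUG GUG UGA GAA CAC CUG CCA UCG UGA AGG CUG AAA GAC GUA — no AUG→stop ORF.
Largest ORF found is 12 codons < 13, so no.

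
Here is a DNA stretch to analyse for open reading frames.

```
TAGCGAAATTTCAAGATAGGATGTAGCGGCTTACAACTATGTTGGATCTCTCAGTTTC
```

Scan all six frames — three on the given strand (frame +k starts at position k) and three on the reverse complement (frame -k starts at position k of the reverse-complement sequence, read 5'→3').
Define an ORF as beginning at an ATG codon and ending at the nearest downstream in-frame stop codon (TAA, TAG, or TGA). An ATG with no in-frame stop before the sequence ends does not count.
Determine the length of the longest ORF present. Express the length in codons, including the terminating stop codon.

Reverse complement (5'→3'): GAAACTGAGAGATCCAACATAGTTGTAAGCCGCTACATCCTATCTTGAAATTTCGCTA
Frame +1: TAG CGA AAT TTC AAG ATA GGA TGT AGC GGC TTA CAA CTA TGT TGG ATC TCT CAG TTT — no ATG→stop ORF.
Frame +2: AGC GAA ATT TCA AGA TAG GAT GTA GCG GCT TAC AAC TAT GTT GGA TCT CTC AGT TTC — no ATG→stop ORF.
Frame +3: GCG AAA TTT CAA GAT AGG ATG TAG CGG CTT ACA ACT ATG TTG GAT CTC TCA GTT — ATG at 21, stop TAG at 24 → 6 nt.
Frame -1: GAA ACT GAG AGA TCC AAC ATA GTT GTA AGC CGC TAC ATC CTA TCT TGA AAT TTC GCT — no ATG→stop ORF.
Frame -2: AAA CTG AGA GAT CCA ACA TAG TTG TAA GCC GCT ACA TCC TAT CTT GAA ATT TCG CTA — no ATG→stop ORF.
Frame -3: AAC TGA GAG ATC CAA CAT AGT TGT AAG CCG CTA CAT CCT ATC TTG AAA TTT CGC — no ATG→stop ORF.
Longest: frame +3, positions 21–26, 6 nt = 2 codons = 1 aa. → 2 codons.

2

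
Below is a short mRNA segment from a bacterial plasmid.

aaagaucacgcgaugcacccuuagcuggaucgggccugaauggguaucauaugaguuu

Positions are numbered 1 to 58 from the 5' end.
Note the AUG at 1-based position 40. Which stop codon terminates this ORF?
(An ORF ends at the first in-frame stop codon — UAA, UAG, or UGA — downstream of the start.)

Codons from position 40: AUG (40–42), GGU (43–45), AUC (46–48), AUA (49–51), UGA (52–54).
The first in-frame stop codon is UGA.

UGA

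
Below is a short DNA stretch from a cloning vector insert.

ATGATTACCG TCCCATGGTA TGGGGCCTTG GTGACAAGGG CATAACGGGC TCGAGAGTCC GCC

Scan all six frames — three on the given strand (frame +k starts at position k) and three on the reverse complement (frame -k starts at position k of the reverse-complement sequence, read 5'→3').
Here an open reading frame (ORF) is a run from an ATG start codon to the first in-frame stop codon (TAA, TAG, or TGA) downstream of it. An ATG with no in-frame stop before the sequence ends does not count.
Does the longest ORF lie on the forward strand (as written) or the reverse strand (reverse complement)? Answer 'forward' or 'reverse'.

forward

Reverse complement (5'→3'): GGCGGACTCTCGAGCCCGTTATGCCCTTGTCACCAAGGCCCCATACCATGGGACGGTAATCAT
Frame +1: ATG ATT ACC GTC CCA TGG TAT GGG GCC TTG GTG ACA AGG GCA TAA CGG GCT CGA GAG TCC GCC — ATG at 1, stop TAA at 43 → 45 nt.
Frame +2: TGA TTA CCG TCC CAT GGT ATG GGG CCT TGG TGA CAA GGG CAT AAC GGG CTC GAG AGT CCG — ATG at 20, stop TGA at 32 → 15 nt.
Frame +3: GAT TAC CGT CCC ATG GTA TGG GGC CTT GGT GAC AAG GGC ATA ACG GGC TCG AGA GTC CGC — no ATG→stop ORF.
Frame -1: GGC GGA CTC TCG AGC CCG TTA TGC CCT TGT CAC CAA GGC CCC ATA CCA TGG GAC GGT AAT CAT — no ATG→stop ORF.
Frame -2: GCG GAC TCT CGA GCC CGT TAT GCC CTT GTC ACC AAG GCC CCA TAC CAT GGG ACG GTA ATC — no ATG→stop ORF.
Frame -3: CGG ACT CTC GAG CCC GTT ATG CCC TTG TCA CCA AGG CCC CAT ACC ATG GGA CGG TAA TCA — ATG at 21, stop TAA at 57 → 39 nt; ATG at 48, stop TAA at 57 → 12 nt.
Forward-strand max 45 nt; reverse-strand max 39 nt. The forward strand has the longer ORF.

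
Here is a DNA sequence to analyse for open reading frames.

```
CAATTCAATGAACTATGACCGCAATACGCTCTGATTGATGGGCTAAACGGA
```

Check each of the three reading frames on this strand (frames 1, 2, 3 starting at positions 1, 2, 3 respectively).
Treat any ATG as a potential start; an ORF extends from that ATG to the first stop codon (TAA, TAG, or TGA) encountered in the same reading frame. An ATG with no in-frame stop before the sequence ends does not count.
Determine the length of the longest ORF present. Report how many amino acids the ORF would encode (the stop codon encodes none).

8

Frame 1: CAA TTC AAT GAA CTA TGA CCG CAA TAC GCT CTG ATT GAT GGG CTA AAC GGA — no ATG→stop ORF.
Frame 2: AAT TCA ATG AAC TAT GAC CGC AAT ACG CTC TGA TTG ATG GGC TAA ACG — ATG at 8, stop TGA at 32 → 27 nt; ATG at 38, stop TAA at 44 → 9 nt.
Frame 3: ATT CAA TGA ACT ATG ACC GCA ATA CGC TCT GAT TGA TGG GCT AAA CGG — ATG at 15, stop TGA at 36 → 24 nt.
Longest: frame 2, positions 8–34, 27 nt = 9 codons = 8 aa. → 8 amino acids.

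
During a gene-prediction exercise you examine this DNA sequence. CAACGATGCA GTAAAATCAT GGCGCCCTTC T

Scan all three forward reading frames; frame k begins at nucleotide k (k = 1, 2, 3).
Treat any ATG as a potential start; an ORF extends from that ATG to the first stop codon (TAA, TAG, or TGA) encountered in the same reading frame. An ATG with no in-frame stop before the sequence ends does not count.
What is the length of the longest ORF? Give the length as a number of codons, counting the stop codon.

Frame 1: CAA CGA TGC AGT AAA ATC ATG GCG CCC TTC — no ATG→stop ORF.
Frame 2: AAC GAT GCA GTA AAA TCA TGG CGC CCT TCT — no ATG→stop ORF.
Frame 3: ACG ATG CAG TAA AAT CAT GGC GCC CTT — ATG at 6, stop TAA at 12 → 9 nt.
Longest: frame 3, positions 6–14, 9 nt = 3 codons = 2 aa. → 3 codons.

3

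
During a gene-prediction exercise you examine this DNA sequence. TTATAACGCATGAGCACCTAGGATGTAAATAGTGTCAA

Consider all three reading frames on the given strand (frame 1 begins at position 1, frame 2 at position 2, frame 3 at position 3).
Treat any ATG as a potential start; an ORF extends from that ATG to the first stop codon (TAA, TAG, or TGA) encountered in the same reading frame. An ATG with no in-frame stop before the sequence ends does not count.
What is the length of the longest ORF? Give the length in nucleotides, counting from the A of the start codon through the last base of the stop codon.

12

Frame 1: TTA TAA CGC ATG AGC ACC TAG GAT GTA AAT AGT GTC — ATG at 10, stop TAG at 19 → 12 nt.
Frame 2: TAT AAC GCA TGA GCA CCT AGG ATG TAA ATA GTG TCA — ATG at 23, stop TAA at 26 → 6 nt.
Frame 3: ATA ACG CAT GAG CAC CTA GGA TGT AAA TAG TGT CAA — no ATG→stop ORF.
Longest: frame 1, positions 10–21, 12 nt = 4 codons = 3 aa. → 12 nucleotides.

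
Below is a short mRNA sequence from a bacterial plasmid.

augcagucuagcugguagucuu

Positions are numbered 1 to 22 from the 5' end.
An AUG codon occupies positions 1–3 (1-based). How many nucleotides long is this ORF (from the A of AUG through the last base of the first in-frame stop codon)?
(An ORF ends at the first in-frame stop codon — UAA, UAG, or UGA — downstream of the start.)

18

Codons from position 1: AUG (1–3), CAG (4–6), UCU (7–9), AGC (10–12), UGG (13–15), UAG (16–18).
UAG is the first in-frame stop; ORF spans 1–18, 18 nucleotides.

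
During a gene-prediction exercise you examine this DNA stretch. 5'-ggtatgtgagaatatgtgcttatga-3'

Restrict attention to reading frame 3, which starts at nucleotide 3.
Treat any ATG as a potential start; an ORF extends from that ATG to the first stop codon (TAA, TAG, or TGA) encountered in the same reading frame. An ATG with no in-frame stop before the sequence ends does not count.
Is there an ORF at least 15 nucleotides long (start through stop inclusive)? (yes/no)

no

Frame 3: TAT GTG AGA ATA TGT GCT TAT — no ATG→stop ORF.
Largest ORF found is 0 nucleotides < 15, so no.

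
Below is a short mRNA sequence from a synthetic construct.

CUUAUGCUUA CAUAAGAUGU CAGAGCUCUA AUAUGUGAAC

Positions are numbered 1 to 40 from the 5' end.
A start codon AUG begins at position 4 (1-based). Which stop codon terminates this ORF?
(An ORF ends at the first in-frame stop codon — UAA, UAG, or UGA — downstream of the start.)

UAA

Codons from position 4: AUG (4–6), CUU (7–9), ACA (10–12), UAA (13–15).
The first in-frame stop codon is UAA.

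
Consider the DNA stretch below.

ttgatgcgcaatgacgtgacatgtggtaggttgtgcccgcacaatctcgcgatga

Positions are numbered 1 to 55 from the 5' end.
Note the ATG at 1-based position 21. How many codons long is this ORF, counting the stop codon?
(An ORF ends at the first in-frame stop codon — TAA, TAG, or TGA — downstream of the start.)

3

Codons from position 21: ATG (21–23), TGG (24–26), TAG (27–29).
TAG is the first in-frame stop; that's 3 codons including the stop.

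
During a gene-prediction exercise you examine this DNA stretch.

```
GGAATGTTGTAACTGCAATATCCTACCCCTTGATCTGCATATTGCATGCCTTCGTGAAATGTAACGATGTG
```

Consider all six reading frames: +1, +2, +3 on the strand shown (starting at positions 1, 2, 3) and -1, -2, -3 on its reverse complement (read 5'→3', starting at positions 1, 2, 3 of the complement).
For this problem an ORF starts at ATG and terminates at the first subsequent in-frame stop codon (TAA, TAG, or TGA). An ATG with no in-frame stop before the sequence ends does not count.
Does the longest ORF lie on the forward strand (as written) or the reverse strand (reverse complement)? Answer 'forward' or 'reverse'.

reverse

Reverse complement (5'→3'): CACATCGTTACATTTCACGAAGGCATGCAATATGCAGATCAAGGGGTAGGATATTGCAGTTACAACATTCC
Frame +1: GGA ATG TTG TAA CTG CAA TAT CCT ACC CCT TGA TCT GCA TAT TGC ATG CCT TCG TGA AAT GTA ACG ATG — ATG at 4, stop TAA at 10 → 9 nt; ATG at 46, stop TGA at 55 → 12 nt.
Frame +2: GAA TGT TGT AAC TGC AAT ATC CTA CCC CTT GAT CTG CAT ATT GCA TGC CTT CGT GAA ATG TAA CGA TGT — ATG at 59, stop TAA at 62 → 6 nt.
Frame +3: AAT GTT GTA ACT GCA ATA TCC TAC CCC TTG ATC TGC ATA TTG CAT GCC TTC GTG AAA TGT AAC GAT GTG — no ATG→stop ORF.
Frame -1: CAC ATC GTT ACA TTT CAC GAA GGC ATG CAA TAT GCA GAT CAA GGG GTA GGA TAT TGC AGT TAC AAC ATT — no ATG→stop ORF.
Frame -2: ACA TCG TTA CAT TTC ACG AAG GCA TGC AAT ATG CAG ATC AAG GGG TAG GAT ATT GCA GTT ACA ACA TTC — ATG at 32, stop TAG at 47 → 18 nt.
Frame -3: CAT CGT TAC ATT TCA CGA AGG CAT GCA ATA TGC AGA TCA AGG GGT AGG ATA TTG CAG TTA CAA CAT TCC — no ATG→stop ORF.
Forward-strand max 12 nt; reverse-strand max 18 nt. The reverse strand has the longer ORF.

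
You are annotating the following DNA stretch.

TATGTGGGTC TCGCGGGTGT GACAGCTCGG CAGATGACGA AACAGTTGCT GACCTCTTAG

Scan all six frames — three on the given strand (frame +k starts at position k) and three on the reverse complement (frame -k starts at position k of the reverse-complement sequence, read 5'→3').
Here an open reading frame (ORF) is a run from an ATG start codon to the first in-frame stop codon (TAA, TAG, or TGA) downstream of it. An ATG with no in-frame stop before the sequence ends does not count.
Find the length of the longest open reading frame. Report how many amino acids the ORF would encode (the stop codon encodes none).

Reverse complement (5'→3'): CTAAGAGGTCAGCAACTGTTTCGTCATCTGCCGAGCTGTCACACCCGCGAGACCCACATA
Frame +1: TAT GTG GGT CTC GCG GGT GTG ACA GCT CGG CAG ATG ACG AAA CAG TTG CTG ACC TCT TAG — ATG at 34, stop TAG at 58 → 27 nt.
Frame +2: ATG TGG GTC TCG CGG GTG TGA CAG CTC GGC AGA TGA CGA AAC AGT TGC TGA CCT CTT — ATG at 2, stop TGA at 20 → 21 nt.
Frame +3: TGT GGG TCT CGC GGG TGT GAC AGC TCG GCA GAT GAC GAA ACA GTT GCT GAC CTC TTA — no ATG→stop ORF.
Frame -1: CTA AGA GGT CAG CAA CTG TTT CGT CAT CTG CCG AGC TGT CAC ACC CGC GAG ACC CAC ATA — no ATG→stop ORF.
Frame -2: TAA GAG GTC AGC AAC TGT TTC GTC ATC TGC CGA GCT GTC ACA CCC GCG AGA CCC ACA — no ATG→stop ORF.
Frame -3: AAG AGG TCA GCA ACT GTT TCG TCA TCT GCC GAG CTG TCA CAC CCG CGA GAC CCA CAT — no ATG→stop ORF.
Longest: frame +1, positions 34–60, 27 nt = 9 codons = 8 aa. → 8 amino acids.

8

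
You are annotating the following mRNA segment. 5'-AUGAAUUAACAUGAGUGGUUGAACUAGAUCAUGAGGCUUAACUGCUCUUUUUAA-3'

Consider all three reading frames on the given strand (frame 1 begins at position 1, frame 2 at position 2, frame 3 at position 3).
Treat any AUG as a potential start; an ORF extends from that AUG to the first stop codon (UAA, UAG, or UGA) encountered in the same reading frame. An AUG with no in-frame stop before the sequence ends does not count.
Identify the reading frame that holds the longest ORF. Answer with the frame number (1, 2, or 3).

1

Frame 1: AUG AAU UAA CAU GAG UGG UUG AAC UAG AUC AUG AGG CUU AAC UGC UCU UUU UAA — AUG at 1, stop UAA at 7 → 9 nt; AUG at 31, stop UAA at 52 → 24 nt.
Frame 2: UGA AUU AAC AUG AGU GGU UGA ACU AGA UCA UGA GGC UUA ACU GCU CUU UUU — AUG at 11, stop UGA at 20 → 12 nt.
Frame 3: GAA UUA ACA UGA GUG GUU GAA CUA GAU CAU GAG GCU UAA CUG CUC UUU UUA — no AUG→stop ORF.
Longest ORF is 24 nt in frame 1 (positions 31–54).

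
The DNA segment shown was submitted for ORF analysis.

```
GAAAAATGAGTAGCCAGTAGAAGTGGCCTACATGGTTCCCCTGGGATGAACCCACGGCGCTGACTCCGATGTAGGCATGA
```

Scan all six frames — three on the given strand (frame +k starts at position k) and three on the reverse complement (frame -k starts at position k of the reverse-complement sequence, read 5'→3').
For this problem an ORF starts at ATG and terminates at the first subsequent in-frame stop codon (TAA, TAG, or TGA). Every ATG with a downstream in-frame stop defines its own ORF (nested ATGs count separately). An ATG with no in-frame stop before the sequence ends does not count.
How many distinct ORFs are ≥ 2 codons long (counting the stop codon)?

6

Reverse complement (5'→3'): TCATGCCTACATCGGAGTCAGCGCCGTGGGTTCATCCCAGGGGAACCATGTAGGCCACTTCTACTGGCTACTCATTTTTC
Frame +1: GAA AAA TGA GTA GCC AGT AGA AGT GGC CTA CAT GGT TCC CCT GGG ATG AAC CCA CGG CGC TGA CTC CGA TGT AGG CAT — ATG at 46, stop TGA at 61 → 18 nt.
Frame +2: AAA AAT GAG TAG CCA GTA GAA GTG GCC TAC ATG GTT CCC CTG GGA TGA ACC CAC GGC GCT GAC TCC GAT GTA GGC ATG — ATG at 32, stop TGA at 47 → 18 nt.
Frame +3: AAA ATG AGT AGC CAG TAG AAG TGG CCT ACA TGG TTC CCC TGG GAT GAA CCC ACG GCG CTG ACT CCG ATG TAG GCA TGA — ATG at 6, stop TAG at 18 → 15 nt; ATG at 69, stop TAG at 72 → 6 nt.
Frame -1: TCA TGC CTA CAT CGG AGT CAG CGC CGT GGG TTC ATC CCA GGG GAA CCA TGT AGG CCA CTT CTA CTG GCT ACT CAT TTT — no ATG→stop ORF.
Frame -2: CAT GCC TAC ATC GGA GTC AGC GCC GTG GGT TCA TCC CAG GGG AAC CAT GTA GGC CAC TTC TAC TGG CTA CTC ATT TTT — no ATG→stop ORF.
Frame -3: ATG CCT ACA TCG GAG TCA GCG CCG TGG GTT CAT CCC AGG GGA ACC ATG TAG GCC ACT TCT ACT GGC TAC TCA TTT TTC — ATG at 3, stop TAG at 51 → 51 nt; ATG at 48, stop TAG at 51 → 6 nt.
ORFs ≥ 2 codons: frame +1 46–63 (6 codons), frame +2 32–49 (6 codons), frame +3 6–20 (5 codons), frame +3 69–74 (2 codons), frame -3 3–53 (17 codons), frame -3 48–53 (2 codons). Count = 6.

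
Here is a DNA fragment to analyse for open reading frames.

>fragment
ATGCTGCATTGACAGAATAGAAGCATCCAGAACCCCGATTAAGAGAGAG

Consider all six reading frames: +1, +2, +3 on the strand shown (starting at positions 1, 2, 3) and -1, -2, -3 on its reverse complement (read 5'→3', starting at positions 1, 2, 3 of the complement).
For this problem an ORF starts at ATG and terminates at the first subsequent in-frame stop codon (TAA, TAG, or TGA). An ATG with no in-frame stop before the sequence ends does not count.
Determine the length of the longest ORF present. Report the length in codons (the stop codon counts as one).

Reverse complement (5'→3'): CTCTCTCTTAATCGGGGTTCTGGATGCTTCTATTCTGTCAATGCAGCAT
Frame +1: ATG CTG CAT TGA CAG AAT AGA AGC ATC CAG AAC CCC GAT TAA GAG AGA — ATG at 1, stop TGA at 10 → 12 nt.
Frame +2: TGC TGC ATT GAC AGA ATA GAA GCA TCC AGA ACC CCG ATT AAG AGA GAG — no ATG→stop ORF.
Frame +3: GCT GCA TTG ACA GAA TAG AAG CAT CCA GAA CCC CGA TTA AGA GAG — no ATG→stop ORF.
Frame -1: CTC TCT CTT AAT CGG GGT TCT GGA TGC TTC TAT TCT GTC AAT GCA GCA — no ATG→stop ORF.
Frame -2: TCT CTC TTA ATC GGG GTT CTG GAT GCT TCT ATT CTG TCA ATG CAG CAT — no ATG→stop ORF.
Frame -3: CTC TCT TAA TCG GGG TTC TGG ATG CTT CTA TTC TGT CAA TGC AGC — no ATG→stop ORF.
Longest: frame +1, positions 1–12, 12 nt = 4 codons = 3 aa. → 4 codons.

4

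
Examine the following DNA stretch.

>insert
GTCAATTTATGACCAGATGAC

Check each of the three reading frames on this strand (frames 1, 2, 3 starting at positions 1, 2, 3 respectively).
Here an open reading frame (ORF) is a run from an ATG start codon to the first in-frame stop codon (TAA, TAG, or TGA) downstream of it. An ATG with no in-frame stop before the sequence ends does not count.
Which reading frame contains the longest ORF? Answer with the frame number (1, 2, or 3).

Frame 1: GTC AAT TTA TGA CCA GAT GAC — no ATG→stop ORF.
Frame 2: TCA ATT TAT GAC CAG ATG — no ATG→stop ORF.
Frame 3: CAA TTT ATG ACC AGA TGA — ATG at 9, stop TGA at 18 → 12 nt.
Longest ORF is 12 nt in frame 3 (positions 9–20).

3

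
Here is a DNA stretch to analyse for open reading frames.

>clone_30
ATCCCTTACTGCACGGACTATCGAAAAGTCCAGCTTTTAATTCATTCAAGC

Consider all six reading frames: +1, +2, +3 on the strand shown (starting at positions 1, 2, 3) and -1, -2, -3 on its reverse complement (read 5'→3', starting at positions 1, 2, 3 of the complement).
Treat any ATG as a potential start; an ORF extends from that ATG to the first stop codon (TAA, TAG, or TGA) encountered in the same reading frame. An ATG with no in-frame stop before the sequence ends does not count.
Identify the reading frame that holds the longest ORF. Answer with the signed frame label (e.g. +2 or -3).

-1

Reverse complement (5'→3'): GCTTGAATGAATTAAAAGCTGGACTTTTCGATAGTCCGTGCAGTAAGGGAT
Frame +1: ATC CCT TAC TGC ACG GAC TAT CGA AAA GTC CAG CTT TTA ATT CAT TCA AGC — no ATG→stop ORF.
Frame +2: TCC CTT ACT GCA CGG ACT ATC GAA AAG TCC AGC TTT TAA TTC ATT CAA — no ATG→stop ORF.
Frame +3: CCC TTA CTG CAC GGA CTA TCG AAA AGT CCA GCT TTT AAT TCA TTC AAG — no ATG→stop ORF.
Frame -1: GCT TGA ATG AAT TAA AAG CTG GAC TTT TCG ATA GTC CGT GCA GTA AGG GAT — ATG at 7, stop TAA at 13 → 9 nt.
Frame -2: CTT GAA TGA ATT AAA AGC TGG ACT TTT CGA TAG TCC GTG CAG TAA GGG — no ATG→stop ORF.
Frame -3: TTG AAT GAA TTA AAA GCT GGA CTT TTC GAT AGT CCG TGC AGT AAG GGA — no ATG→stop ORF.
Longest ORF is 9 nt in frame -1 (positions 7–15).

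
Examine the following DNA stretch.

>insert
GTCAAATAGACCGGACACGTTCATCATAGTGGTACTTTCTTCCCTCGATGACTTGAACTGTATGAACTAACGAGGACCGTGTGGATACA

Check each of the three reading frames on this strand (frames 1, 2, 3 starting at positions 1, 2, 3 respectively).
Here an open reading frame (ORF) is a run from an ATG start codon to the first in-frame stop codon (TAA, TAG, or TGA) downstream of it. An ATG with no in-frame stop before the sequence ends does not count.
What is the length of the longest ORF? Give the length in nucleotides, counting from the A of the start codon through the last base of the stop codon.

Frame 1: GTC AAA TAG ACC GGA CAC GTT CAT CAT AGT GGT ACT TTC TTC CCT CGA TGA CTT GAA CTG TAT GAA CTA ACG AGG ACC GTG TGG ATA — no ATG→stop ORF.
Frame 2: TCA AAT AGA CCG GAC ACG TTC ATC ATA GTG GTA CTT TCT TCC CTC GAT GAC TTG AAC TGT ATG AAC TAA CGA GGA CCG TGT GGA TAC — ATG at 62, stop TAA at 68 → 9 nt.
Frame 3: CAA ATA GAC CGG ACA CGT TCA TCA TAG TGG TAC TTT CTT CCC TCG ATG ACT TGA ACT GTA TGA ACT AAC GAG GAC CGT GTG GAT ACA — ATG at 48, stop TGA at 54 → 9 nt.
Longest: frame 2, positions 62–70, 9 nt = 3 codons = 2 aa. → 9 nucleotides.

9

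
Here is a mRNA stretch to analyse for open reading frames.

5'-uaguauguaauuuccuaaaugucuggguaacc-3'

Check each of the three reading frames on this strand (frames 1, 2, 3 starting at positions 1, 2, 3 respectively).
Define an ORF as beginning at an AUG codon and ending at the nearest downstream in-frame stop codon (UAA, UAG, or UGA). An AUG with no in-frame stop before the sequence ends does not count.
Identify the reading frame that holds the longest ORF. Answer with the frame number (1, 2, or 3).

Frame 1: UAG UAU GUA AUU UCC UAA AUG UCU GGG UAA — AUG at 19, stop UAA at 28 → 12 nt.
Frame 2: AGU AUG UAA UUU CCU AAA UGU CUG GGU AAC — AUG at 5, stop UAA at 8 → 6 nt.
Frame 3: GUA UGU AAU UUC CUA AAU GUC UGG GUA ACC — no AUG→stop ORF.
Longest ORF is 12 nt in frame 1 (positions 19–30).

1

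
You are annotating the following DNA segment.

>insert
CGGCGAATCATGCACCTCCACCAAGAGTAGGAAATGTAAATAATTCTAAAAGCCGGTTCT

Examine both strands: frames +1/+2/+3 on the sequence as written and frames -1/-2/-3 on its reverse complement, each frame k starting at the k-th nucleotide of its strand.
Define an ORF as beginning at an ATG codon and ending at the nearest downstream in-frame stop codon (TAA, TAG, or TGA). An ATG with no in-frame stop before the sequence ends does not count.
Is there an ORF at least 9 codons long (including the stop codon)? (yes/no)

Reverse complement (5'→3'): AGAACCGGCTTTTAGAATTATTTACATTTCCTACTCTTGGTGGAGGTGCATGATTCGCCG
Frame +1: CGG CGA ATC ATG CAC CTC CAC CAA GAG TAG GAA ATG TAA ATA ATT CTA AAA GCC GGT TCT — ATG at 10, stop TAG at 28 → 21 nt; ATG at 34, stop TAA at 37 → 6 nt.
Frame +2: GGC GAA TCA TGC ACC TCC ACC AAG AGT AGG AAA TGT AAA TAA TTC TAA AAG CCG GTT — no ATG→stop ORF.
Frame +3: GCG AAT CAT GCA CCT CCA CCA AGA GTA GGA AAT GTA AAT AAT TCT AAA AGC CGG TTC — no ATG→stop ORF.
Frame -1: AGA ACC GGC TTT TAG AAT TAT TTA CAT TTC CTA CTC TTG GTG GAG GTG CAT GAT TCG CCG — no ATG→stop ORF.
Frame -2: GAA CCG GCT TTT AGA ATT ATT TAC ATT TCC TAC TCT TGG TGG AGG TGC ATG ATT CGC — no ATG→stop ORF.
Frame -3: AAC CGG CTT TTA GAA TTA TTT ACA TTT CCT ACT CTT GGT GGA GGT GCA TGA TTC GCC — no ATG→stop ORF.
Largest ORF found is 7 codons < 9, so no.

no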